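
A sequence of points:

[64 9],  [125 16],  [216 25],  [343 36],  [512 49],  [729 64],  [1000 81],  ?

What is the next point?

For the first slot, perfect cubes: 4³, 5³, 6³, …: 64, 125, 216, 343, 512, 729, 1000 → 1331.
For the second slot, perfect squares: 3², 4², 5², …: 9, 16, 25, 36, 49, 64, 81 → 100.
So the next point is [1331 100].

[1331 100]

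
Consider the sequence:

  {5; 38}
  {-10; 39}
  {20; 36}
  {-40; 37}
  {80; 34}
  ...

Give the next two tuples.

{-160; 35}, {320; 32}

First component: 5, -10, 20, -40, 80 → -160 → 320 (×(-2) each step).
For the second component, alternating steps +1, −3, +1, −3, …: 38, 39, 36, 37, 34 → 35 → 32.
So the next two tuples are {-160; 35} and {320; 32}.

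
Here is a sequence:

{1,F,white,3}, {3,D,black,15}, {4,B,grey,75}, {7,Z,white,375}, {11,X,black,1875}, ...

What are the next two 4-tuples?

First slot: 1, 3, 4, 7, 11 → 18 → 29 (each term is the sum of the two before it).
Letter goes F, D, B, Z, X → V → T (letters move back 2 places in the alphabet, wrapping A→Z).
Shade goes white, black, grey, white, black → grey → white (repeats white → black → grey).
For the fourth slot, ×5 each step: 3, 15, 75, 375, 1875 → 9375 → 46875.
So the next two 4-tuples are {18,V,grey,9375} and {29,T,white,46875}.

{18,V,grey,9375}, {29,T,white,46875}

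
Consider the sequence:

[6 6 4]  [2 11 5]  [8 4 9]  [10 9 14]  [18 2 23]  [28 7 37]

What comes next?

First part: each term is the sum of the two before it, so 6, 2, 8, 10, 18, 28 → 46.
Second part: 6, 11, 4, 9, 2, 7 → 0 (alternating steps +5, −7, +5, −7, …).
For the third part, each term is the sum of the two before it: 4, 5, 9, 14, 23, 37 → 60.
Combining the parts gives [46 0 60].

[46 0 60]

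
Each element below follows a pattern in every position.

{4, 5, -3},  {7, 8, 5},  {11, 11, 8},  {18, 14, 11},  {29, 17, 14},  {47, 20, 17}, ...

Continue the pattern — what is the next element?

First part: each term is the sum of the two before it, so 4, 7, 11, 18, 29, 47 → 76.
Second part: 5, 8, 11, 14, 17, 20 → 23 (+3 each step).
Third part — always the previous value of the second part: -3, 5, 8, 11, 14, 17 → 20.
Putting it together: {76, 23, 20}.

{76, 23, 20}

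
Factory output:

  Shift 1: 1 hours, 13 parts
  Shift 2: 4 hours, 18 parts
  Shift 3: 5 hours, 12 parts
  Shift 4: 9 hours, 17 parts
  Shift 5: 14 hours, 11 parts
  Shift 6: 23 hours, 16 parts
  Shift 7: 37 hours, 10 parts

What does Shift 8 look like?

60 hours, 15 parts

Hours: 1, 4, 5, 9, 14, 23, 37 → 60 (each term is the sum of the two before it).
Parts — alternating steps +5, −6, +5, −6, …: 13, 18, 12, 17, 11, 16, 10 → 15.
Putting it together: 60 hours, 15 parts.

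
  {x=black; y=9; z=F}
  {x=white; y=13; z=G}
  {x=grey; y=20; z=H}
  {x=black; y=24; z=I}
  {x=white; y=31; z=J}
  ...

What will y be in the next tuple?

35

Y: alternating steps +4, +7, +4, +7, …; 9, 13, 20, 24, 31 → 35.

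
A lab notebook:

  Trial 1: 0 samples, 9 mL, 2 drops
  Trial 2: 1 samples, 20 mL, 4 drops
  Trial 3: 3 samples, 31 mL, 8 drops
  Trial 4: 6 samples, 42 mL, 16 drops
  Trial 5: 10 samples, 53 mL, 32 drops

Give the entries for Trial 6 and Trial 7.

For the samples, differences are 1, 2, 3, … (increasing by 1 each time): 0, 1, 3, 6, 10 → 15 → 21.
ML goes 9, 20, 31, 42, 53 → 64 → 75 (+11 each step).
Drops goes 2, 4, 8, 16, 32 → 64 → 128 (×2 each step).
Putting the parts together: 15 samples, 64 mL, 64 drops and then 21 samples, 75 mL, 128 drops.

15 samples, 64 mL, 64 drops; 21 samples, 75 mL, 128 drops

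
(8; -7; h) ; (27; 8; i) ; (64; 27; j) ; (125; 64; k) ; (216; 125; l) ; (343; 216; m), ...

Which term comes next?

(512; 343; n)

First component: perfect cubes: 2³, 3³, 4³, …; 8, 27, 64, 125, 216, 343 → 512.
Second component: -7, 8, 27, 64, 125, 216 → 343 (always the previous value of the first component).
Letter: letters move forward 1 place in the alphabet; h, i, j, k, l, m → n.
So the next term is (512; 343; n).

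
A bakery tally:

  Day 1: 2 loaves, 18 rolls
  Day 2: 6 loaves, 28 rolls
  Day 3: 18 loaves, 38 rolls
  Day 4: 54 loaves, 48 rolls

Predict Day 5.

Loaves: 2, 6, 18, 54 → 162 (×3 each step).
Rolls goes 18, 28, 38, 48 → 58 (+10 each step).
So the next line is 162 loaves, 58 rolls.

162 loaves, 58 rolls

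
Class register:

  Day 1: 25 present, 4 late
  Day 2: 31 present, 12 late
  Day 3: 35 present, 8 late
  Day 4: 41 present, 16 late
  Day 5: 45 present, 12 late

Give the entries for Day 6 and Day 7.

51 present, 20 late; 55 present, 16 late

For the present, alternating steps +6, +4, +6, +4, …: 25, 31, 35, 41, 45 → 51 → 55.
Late goes 4, 12, 8, 16, 12 → 20 → 16 (alternating steps +8, −4, +8, −4, …).
Putting the parts together: 51 present, 20 late and then 55 present, 16 late.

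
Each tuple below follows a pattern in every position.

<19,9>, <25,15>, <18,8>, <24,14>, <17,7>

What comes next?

First part: 19, 25, 18, 24, 17 → 23 (alternating steps +6, −7, +6, −7, …).
Second part: always 10 less than the first part; 9, 15, 8, 14, 7 → 13.
Combining the parts gives <23,13>.

<23,13>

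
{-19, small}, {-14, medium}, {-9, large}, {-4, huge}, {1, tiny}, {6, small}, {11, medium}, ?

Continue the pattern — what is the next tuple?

First value: +5 each step, so -19, -14, -9, -4, 1, 6, 11 → 16.
Size goes small, medium, large, huge, tiny, small, medium → large (repeats small → medium → large → huge → tiny).
Putting it together: {16, large}.

{16, large}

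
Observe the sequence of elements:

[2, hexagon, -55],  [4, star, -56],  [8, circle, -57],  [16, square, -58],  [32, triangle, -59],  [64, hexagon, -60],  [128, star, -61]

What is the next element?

First coordinate — ×2 each step: 2, 4, 8, 16, 32, 64, 128 → 256.
Shape: repeats hexagon → star → circle → square → triangle, so hexagon, star, circle, square, triangle, hexagon, star → circle.
Third coordinate: −1 each step; -55, -56, -57, -58, -59, -60, -61 → -62.
Putting it together: [256, circle, -62].

[256, circle, -62]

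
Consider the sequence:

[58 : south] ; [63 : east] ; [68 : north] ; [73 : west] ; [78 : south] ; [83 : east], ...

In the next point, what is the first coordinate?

88

For the first coordinate, +5 each step: 58, 63, 68, 73, 78, 83 → 88.
Direction goes south, east, north, west, south, east → north (repeats south → east → north → west).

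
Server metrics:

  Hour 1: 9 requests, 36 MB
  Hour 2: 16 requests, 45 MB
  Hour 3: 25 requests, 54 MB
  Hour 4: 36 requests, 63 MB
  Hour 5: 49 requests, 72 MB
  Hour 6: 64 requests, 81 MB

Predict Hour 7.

81 requests, 90 MB

For the requests, perfect squares: 3², 4², 5², …: 9, 16, 25, 36, 49, 64 → 81.
MB goes 36, 45, 54, 63, 72, 81 → 90 (+9 each step).
Combining the parts gives 81 requests, 90 MB.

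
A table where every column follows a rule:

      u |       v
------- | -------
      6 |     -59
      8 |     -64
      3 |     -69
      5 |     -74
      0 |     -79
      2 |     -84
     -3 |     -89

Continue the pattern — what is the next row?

Column u — alternating steps +2, −5, +2, −5, …: 6, 8, 3, 5, 0, 2, -3 → -1.
Column v goes -59, -64, -69, -74, -79, -84, -89 → -94 (−5 each step).
Putting it together: -1  -94.

-1  -94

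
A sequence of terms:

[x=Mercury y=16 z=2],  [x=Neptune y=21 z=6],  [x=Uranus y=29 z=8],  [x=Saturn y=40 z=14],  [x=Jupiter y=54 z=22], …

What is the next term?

[x=Mars y=71 z=36]

X — runs backward through the planets Mercury→Neptune: Mercury, Neptune, Uranus, Saturn, Jupiter → Mars.
Y — differences are 5, 8, 11, … (increasing by 3 each time): 16, 21, 29, 40, 54 → 71.
Z goes 2, 6, 8, 14, 22 → 36 (each term is the sum of the two before it).
Putting it together: [x=Mars y=71 z=36].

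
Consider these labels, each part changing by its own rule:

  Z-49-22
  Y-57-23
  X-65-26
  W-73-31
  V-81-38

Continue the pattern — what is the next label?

U-89-47

Letter goes Z, Y, X, W, V → U (letters move back 1 place in the alphabet).
Second component goes 49, 57, 65, 73, 81 → 89 (+8 each step).
Third component: 22, 23, 26, 31, 38 → 47 (differences are 1, 3, 5, … (increasing by 2 each time)).
So the next label is U-89-47.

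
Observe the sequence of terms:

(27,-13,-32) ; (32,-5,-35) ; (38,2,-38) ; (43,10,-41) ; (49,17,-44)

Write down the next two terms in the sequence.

First part: alternating steps +5, +6, +5, +6, …; 27, 32, 38, 43, 49 → 54 → 60.
For the second part, alternating steps +8, +7, +8, +7, …: -13, -5, 2, 10, 17 → 25 → 32.
Third part: -32, -35, -38, -41, -44 → -47 → -50 (−3 each step).
Putting the parts together: (54,25,-47) and then (60,32,-50).

(54,25,-47), (60,32,-50)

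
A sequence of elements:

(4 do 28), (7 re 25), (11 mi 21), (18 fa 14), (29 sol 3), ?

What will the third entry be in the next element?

First entry: each term is the sum of the two before it, so 4, 7, 11, 18, 29 → 47.
For the third entry, together with the first entry always sums to 32: 28, 25, 21, 14, 3 → -15.

-15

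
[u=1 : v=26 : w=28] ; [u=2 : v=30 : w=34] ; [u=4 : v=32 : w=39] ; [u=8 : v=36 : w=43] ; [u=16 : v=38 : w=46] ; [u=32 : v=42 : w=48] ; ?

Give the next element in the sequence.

[u=64 : v=44 : w=49]

U — ×2 each step: 1, 2, 4, 8, 16, 32 → 64.
V: 26, 30, 32, 36, 38, 42 → 44 (alternating steps +4, +2, +4, +2, …).
W: differences are 6, 5, 4, … (decreasing by 1 each time), so 28, 34, 39, 43, 46, 48 → 49.
So the next element is [u=64 : v=44 : w=49].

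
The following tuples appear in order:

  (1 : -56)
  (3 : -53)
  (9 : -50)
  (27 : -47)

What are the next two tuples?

First value: 1, 3, 9, 27 → 81 → 243 (×3 each step).
Second value: -56, -53, -50, -47 → -44 → -41 (+3 each step).
So the next two tuples are (81 : -44) and (243 : -41).

(81 : -44), (243 : -41)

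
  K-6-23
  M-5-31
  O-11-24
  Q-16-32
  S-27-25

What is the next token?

U-43-33

Letter: letters move forward 2 places in the alphabet, so K, M, O, Q, S → U.
Second component: each term is the sum of the two before it; 6, 5, 11, 16, 27 → 43.
Third component: alternating steps +8, −7, +8, −7, …; 23, 31, 24, 32, 25 → 33.
Putting it together: U-43-33.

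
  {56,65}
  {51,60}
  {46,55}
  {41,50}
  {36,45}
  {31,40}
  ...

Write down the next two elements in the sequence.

First part: −5 each step, so 56, 51, 46, 41, 36, 31 → 26 → 21.
Second part: 65, 60, 55, 50, 45, 40 → 35 → 30 (always 9 more than the first part).
Putting the parts together: {26,35} and then {21,30}.

{26,35}, {21,30}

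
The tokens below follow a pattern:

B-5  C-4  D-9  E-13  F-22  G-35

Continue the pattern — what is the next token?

H-57

Letter: B, C, D, E, F, G → H (letters move forward 1 place in the alphabet).
Second component: each term is the sum of the two before it, so 5, 4, 9, 13, 22, 35 → 57.
So the next token is H-57.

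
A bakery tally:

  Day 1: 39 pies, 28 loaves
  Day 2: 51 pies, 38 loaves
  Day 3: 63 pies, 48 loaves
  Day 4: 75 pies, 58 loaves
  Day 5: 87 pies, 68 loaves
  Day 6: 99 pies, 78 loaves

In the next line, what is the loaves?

88

Loaves: +10 each step; 28, 38, 48, 58, 68, 78 → 88.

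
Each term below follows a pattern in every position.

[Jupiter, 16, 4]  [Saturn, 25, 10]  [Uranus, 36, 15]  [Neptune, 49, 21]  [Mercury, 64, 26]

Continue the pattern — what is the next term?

For the planet, runs through the planets Mercury→Neptune: Jupiter, Saturn, Uranus, Neptune, Mercury → Venus.
Second component: perfect squares: 4², 5², 6², …, so 16, 25, 36, 49, 64 → 81.
Third component: 4, 10, 15, 21, 26 → 32 (alternating steps +6, +5, +6, +5, …).
Putting it together: [Venus, 81, 32].

[Venus, 81, 32]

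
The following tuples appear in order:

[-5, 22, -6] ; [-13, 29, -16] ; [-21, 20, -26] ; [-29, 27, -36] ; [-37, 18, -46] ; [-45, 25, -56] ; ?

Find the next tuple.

First coordinate: −8 each step, so -5, -13, -21, -29, -37, -45 → -53.
For the second coordinate, alternating steps +7, −9, +7, −9, …: 22, 29, 20, 27, 18, 25 → 16.
Third coordinate — −10 each step: -6, -16, -26, -36, -46, -56 → -66.
Combining the parts gives [-53, 16, -66].

[-53, 16, -66]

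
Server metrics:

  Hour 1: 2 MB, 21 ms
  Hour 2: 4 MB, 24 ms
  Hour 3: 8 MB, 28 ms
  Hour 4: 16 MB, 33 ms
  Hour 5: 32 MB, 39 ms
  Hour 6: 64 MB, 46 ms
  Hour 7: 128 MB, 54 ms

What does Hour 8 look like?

For the MB, ×2 each step: 2, 4, 8, 16, 32, 64, 128 → 256.
Ms: 21, 24, 28, 33, 39, 46, 54 → 63 (differences are 3, 4, 5, … (increasing by 1 each time)).
Putting it together: 256 MB, 63 ms.

256 MB, 63 ms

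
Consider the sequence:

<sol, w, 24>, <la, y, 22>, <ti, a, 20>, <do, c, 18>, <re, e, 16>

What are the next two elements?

<mi, g, 14>, <fa, i, 12>

Note: runs through the solfège scale do→ti, so sol, la, ti, do, re → mi → fa.
Letter goes w, y, a, c, e → g → i (letters move forward 2 places in the alphabet, wrapping Z→A).
Third slot: 24, 22, 20, 18, 16 → 14 → 12 (−2 each step).
Putting the parts together: <mi, g, 14> and then <fa, i, 12>.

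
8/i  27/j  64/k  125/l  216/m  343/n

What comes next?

First component goes 8, 27, 64, 125, 216, 343 → 512 (perfect cubes: 2³, 3³, 4³, …).
Letter: letters move forward 1 place in the alphabet; i, j, k, l, m, n → o.
Putting it together: 512/o.

512/o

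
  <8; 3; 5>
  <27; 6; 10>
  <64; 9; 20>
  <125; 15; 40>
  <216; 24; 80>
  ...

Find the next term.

<343; 39; 160>

First coordinate — perfect cubes: 2³, 3³, 4³, …: 8, 27, 64, 125, 216 → 343.
Second coordinate: each term is the sum of the two before it, so 3, 6, 9, 15, 24 → 39.
Third coordinate — ×2 each step: 5, 10, 20, 40, 80 → 160.
Putting it together: <343; 39; 160>.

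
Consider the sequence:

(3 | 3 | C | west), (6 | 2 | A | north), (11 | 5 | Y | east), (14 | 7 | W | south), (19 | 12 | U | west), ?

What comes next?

(22 | 19 | S | north)

First slot — alternating steps +3, +5, +3, +5, …: 3, 6, 11, 14, 19 → 22.
Second slot: each term is the sum of the two before it, so 3, 2, 5, 7, 12 → 19.
Letter: letters move back 2 places in the alphabet, wrapping A→Z; C, A, Y, W, U → S.
Direction: repeats west → north → east → south; west, north, east, south, west → north.
So the next tuple is (22 | 19 | S | north).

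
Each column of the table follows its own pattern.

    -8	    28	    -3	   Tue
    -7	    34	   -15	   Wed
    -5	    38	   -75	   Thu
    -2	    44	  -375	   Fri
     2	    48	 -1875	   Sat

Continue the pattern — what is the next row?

7  54  -9375  Sun

First component: differences are 1, 2, 3, … (increasing by 1 each time); -8, -7, -5, -2, 2 → 7.
Second component goes 28, 34, 38, 44, 48 → 54 (alternating steps +6, +4, +6, +4, …).
Third component: ×5 each step; -3, -15, -75, -375, -1875 → -9375.
Day: runs through the weekdays Mon→Sun; Tue, Wed, Thu, Fri, Sat → Sun.
Putting it together: 7  54  -9375  Sun.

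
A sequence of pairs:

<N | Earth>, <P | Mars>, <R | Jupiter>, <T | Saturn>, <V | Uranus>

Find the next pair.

<X | Neptune>

For the letter, letters move forward 2 places in the alphabet: N, P, R, T, V → X.
For the planet, runs through the planets Mercury→Neptune: Earth, Mars, Jupiter, Saturn, Uranus → Neptune.
Combining the parts gives <X | Neptune>.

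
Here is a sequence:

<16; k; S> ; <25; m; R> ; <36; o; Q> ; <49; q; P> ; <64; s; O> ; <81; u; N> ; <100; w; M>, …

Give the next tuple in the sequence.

First coordinate: perfect squares: 4², 5², 6², …, so 16, 25, 36, 49, 64, 81, 100 → 121.
For the first letter, letters move forward 2 places in the alphabet: k, m, o, q, s, u, w → y.
For the second letter, letters move back 1 place in the alphabet: S, R, Q, P, O, N, M → L.
Putting it together: <121; y; L>.

<121; y; L>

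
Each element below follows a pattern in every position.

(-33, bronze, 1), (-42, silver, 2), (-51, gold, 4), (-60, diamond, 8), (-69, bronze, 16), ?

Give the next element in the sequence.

(-78, silver, 32)

First slot: −9 each step, so -33, -42, -51, -60, -69 → -78.
Rank — repeats bronze → silver → gold → diamond: bronze, silver, gold, diamond, bronze → silver.
Third slot: ×2 each step, so 1, 2, 4, 8, 16 → 32.
Putting it together: (-78, silver, 32).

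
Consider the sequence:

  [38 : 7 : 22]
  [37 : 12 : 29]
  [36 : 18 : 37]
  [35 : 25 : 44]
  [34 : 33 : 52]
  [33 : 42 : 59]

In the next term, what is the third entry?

67

Third entry: 22, 29, 37, 44, 52, 59 → 67 (alternating steps +7, +8, +7, +8, …).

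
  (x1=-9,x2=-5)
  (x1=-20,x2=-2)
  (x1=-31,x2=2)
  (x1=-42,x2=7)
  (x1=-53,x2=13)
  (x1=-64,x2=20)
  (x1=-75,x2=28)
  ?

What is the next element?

(x1=-86,x2=37)

X1: -9, -20, -31, -42, -53, -64, -75 → -86 (−11 each step).
X2: differences are 3, 4, 5, … (increasing by 1 each time), so -5, -2, 2, 7, 13, 20, 28 → 37.
So the next element is (x1=-86,x2=37).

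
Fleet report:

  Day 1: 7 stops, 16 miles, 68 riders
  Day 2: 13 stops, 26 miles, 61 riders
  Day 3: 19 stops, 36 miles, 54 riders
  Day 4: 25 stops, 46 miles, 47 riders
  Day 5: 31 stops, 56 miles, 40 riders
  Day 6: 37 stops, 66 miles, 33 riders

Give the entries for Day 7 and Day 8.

43 stops, 76 miles, 26 riders; 49 stops, 86 miles, 19 riders

Stops: +6 each step; 7, 13, 19, 25, 31, 37 → 43 → 49.
Miles: +10 each step, so 16, 26, 36, 46, 56, 66 → 76 → 86.
Riders — −7 each step: 68, 61, 54, 47, 40, 33 → 26 → 19.
Putting the parts together: 43 stops, 76 miles, 26 riders and then 49 stops, 86 miles, 19 riders.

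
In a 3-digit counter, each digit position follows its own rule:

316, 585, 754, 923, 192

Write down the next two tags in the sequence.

361 then 530

First digit goes 3, 5, 7, 9, 1 → 3 → 5 (+2 each step, mod 10).
Second digit: −3 each step, mod 10; 1, 8, 5, 2, 9 → 6 → 3.
For the third digit, −1 each step, mod 10: 6, 5, 4, 3, 2 → 1 → 0.
So the next two tags are 361 and 530.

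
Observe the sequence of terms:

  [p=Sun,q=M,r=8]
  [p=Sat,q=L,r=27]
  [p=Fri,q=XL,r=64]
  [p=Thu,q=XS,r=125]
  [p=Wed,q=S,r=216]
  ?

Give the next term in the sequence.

[p=Tue,q=M,r=343]

For the p, runs backward through the weekdays Mon→Sun: Sun, Sat, Fri, Thu, Wed → Tue.
Q: runs through clothing sizes XS→XL; M, L, XL, XS, S → M.
R: perfect cubes: 2³, 3³, 4³, …; 8, 27, 64, 125, 216 → 343.
Putting it together: [p=Tue,q=M,r=343].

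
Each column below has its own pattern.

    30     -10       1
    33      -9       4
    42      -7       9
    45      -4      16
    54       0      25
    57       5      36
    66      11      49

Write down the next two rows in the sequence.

69  18  64; 78  26  81

First component goes 30, 33, 42, 45, 54, 57, 66 → 69 → 78 (alternating steps +3, +9, +3, +9, …).
Second component goes -10, -9, -7, -4, 0, 5, 11 → 18 → 26 (differences are 1, 2, 3, … (increasing by 1 each time)).
Third component — perfect squares: 1², 2², 3², …: 1, 4, 9, 16, 25, 36, 49 → 64 → 81.
Putting the parts together: 69  18  64 and then 78  26  81.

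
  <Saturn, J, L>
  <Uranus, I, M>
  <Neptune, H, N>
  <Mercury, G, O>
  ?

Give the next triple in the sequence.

Planet: Saturn, Uranus, Neptune, Mercury → Venus (runs through the planets Mercury→Neptune).
For the first letter, letters move back 1 place in the alphabet: J, I, H, G → F.
Second letter: L, M, N, O → P (letters move forward 1 place in the alphabet).
Combining the parts gives <Venus, F, P>.

<Venus, F, P>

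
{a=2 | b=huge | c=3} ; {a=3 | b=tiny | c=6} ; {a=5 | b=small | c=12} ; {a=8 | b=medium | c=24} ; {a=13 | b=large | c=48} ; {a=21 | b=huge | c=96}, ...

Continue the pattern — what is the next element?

A — each term is the sum of the two before it: 2, 3, 5, 8, 13, 21 → 34.
B — repeats huge → tiny → small → medium → large: huge, tiny, small, medium, large, huge → tiny.
C: 3, 6, 12, 24, 48, 96 → 192 (×2 each step).
So the next element is {a=34 | b=tiny | c=192}.

{a=34 | b=tiny | c=192}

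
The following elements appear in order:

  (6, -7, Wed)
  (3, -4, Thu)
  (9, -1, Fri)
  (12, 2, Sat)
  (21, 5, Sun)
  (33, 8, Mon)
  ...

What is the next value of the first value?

54

First value: 6, 3, 9, 12, 21, 33 → 54 (each term is the sum of the two before it).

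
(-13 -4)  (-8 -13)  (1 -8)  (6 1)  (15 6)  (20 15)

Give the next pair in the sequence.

(29 20)

First slot: alternating steps +5, +9, +5, +9, …, so -13, -8, 1, 6, 15, 20 → 29.
Second slot: -4, -13, -8, 1, 6, 15 → 20 (always the previous value of the first slot).
So the next pair is (29 20).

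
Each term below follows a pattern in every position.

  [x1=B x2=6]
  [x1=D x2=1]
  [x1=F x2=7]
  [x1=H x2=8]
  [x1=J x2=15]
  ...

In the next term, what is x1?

L

X1 goes B, D, F, H, J → L (letters move forward 2 places in the alphabet).
X2: 6, 1, 7, 8, 15 → 23 (each term is the sum of the two before it).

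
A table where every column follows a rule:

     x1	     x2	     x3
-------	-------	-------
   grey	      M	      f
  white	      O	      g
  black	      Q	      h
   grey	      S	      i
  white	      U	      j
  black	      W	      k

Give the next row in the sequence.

grey  Y  l

Column x1 goes grey, white, black, grey, white, black → grey (repeats grey → white → black).
For the column x2, letters move forward 2 places in the alphabet: M, O, Q, S, U, W → Y.
Column x3 goes f, g, h, i, j, k → l (letters move forward 1 place in the alphabet).
Combining the parts gives grey  Y  l.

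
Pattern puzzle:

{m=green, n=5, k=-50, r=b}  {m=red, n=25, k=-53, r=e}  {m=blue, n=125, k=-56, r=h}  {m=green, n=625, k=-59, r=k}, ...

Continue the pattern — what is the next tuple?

M: repeats green → red → blue; green, red, blue, green → red.
N goes 5, 25, 125, 625 → 3125 (×5 each step).
K — −3 each step: -50, -53, -56, -59 → -62.
For the r, letters move forward 3 places in the alphabet: b, e, h, k → n.
So the next tuple is {m=red, n=3125, k=-62, r=n}.

{m=red, n=3125, k=-62, r=n}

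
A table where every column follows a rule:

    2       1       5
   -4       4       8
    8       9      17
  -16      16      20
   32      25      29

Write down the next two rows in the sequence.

-64  36  32; 128  49  41

First component: 2, -4, 8, -16, 32 → -64 → 128 (×(-2) each step).
Second component: perfect squares: 1², 2², 3², …, so 1, 4, 9, 16, 25 → 36 → 49.
Third component: 5, 8, 17, 20, 29 → 32 → 41 (alternating steps +3, +9, +3, +9, …).
Putting the parts together: -64  36  32 and then 128  49  41.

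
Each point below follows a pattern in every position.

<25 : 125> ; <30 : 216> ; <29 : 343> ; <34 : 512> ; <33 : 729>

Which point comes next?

First slot: alternating steps +5, −1, +5, −1, …; 25, 30, 29, 34, 33 → 38.
Second slot goes 125, 216, 343, 512, 729 → 1000 (perfect cubes: 5³, 6³, 7³, …).
So the next point is <38 : 1000>.

<38 : 1000>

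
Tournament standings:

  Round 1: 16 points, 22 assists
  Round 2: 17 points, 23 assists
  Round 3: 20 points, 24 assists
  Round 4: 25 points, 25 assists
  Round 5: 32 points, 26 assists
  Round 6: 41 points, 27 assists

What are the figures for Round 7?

52 points, 28 assists

Points: differences are 1, 3, 5, … (increasing by 2 each time), so 16, 17, 20, 25, 32, 41 → 52.
Assists — +1 each step: 22, 23, 24, 25, 26, 27 → 28.
Combining the parts gives 52 points, 28 assists.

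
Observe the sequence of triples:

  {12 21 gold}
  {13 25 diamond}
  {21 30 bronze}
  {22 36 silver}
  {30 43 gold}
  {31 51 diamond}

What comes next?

{39 60 bronze}

First value — alternating steps +1, +8, +1, +8, …: 12, 13, 21, 22, 30, 31 → 39.
Second value: differences are 4, 5, 6, … (increasing by 1 each time), so 21, 25, 30, 36, 43, 51 → 60.
Rank: gold, diamond, bronze, silver, gold, diamond → bronze (repeats gold → diamond → bronze → silver).
So the next triple is {39 60 bronze}.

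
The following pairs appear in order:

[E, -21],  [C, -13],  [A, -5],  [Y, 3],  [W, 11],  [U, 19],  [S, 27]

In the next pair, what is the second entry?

Second entry: +8 each step; -21, -13, -5, 3, 11, 19, 27 → 35.

35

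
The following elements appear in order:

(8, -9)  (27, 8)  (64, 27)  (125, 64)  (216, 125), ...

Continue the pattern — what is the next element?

(343, 216)

First coordinate: perfect cubes: 2³, 3³, 4³, …; 8, 27, 64, 125, 216 → 343.
Second coordinate: always the previous value of the first coordinate; -9, 8, 27, 64, 125 → 216.
So the next element is (343, 216).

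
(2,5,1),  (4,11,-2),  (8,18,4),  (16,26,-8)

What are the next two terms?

First coordinate: ×2 each step; 2, 4, 8, 16 → 32 → 64.
Second coordinate: differences are 6, 7, 8, … (increasing by 1 each time); 5, 11, 18, 26 → 35 → 45.
Third coordinate — ×(-2) each step: 1, -2, 4, -8 → 16 → -32.
So the next two terms are (32,35,16) and (64,45,-32).

(32,35,16), (64,45,-32)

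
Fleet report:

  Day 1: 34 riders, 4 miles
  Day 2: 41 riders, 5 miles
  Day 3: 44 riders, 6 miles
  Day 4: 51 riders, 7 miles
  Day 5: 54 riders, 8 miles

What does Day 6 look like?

For the riders, alternating steps +7, +3, +7, +3, …: 34, 41, 44, 51, 54 → 61.
For the miles, +1 each step: 4, 5, 6, 7, 8 → 9.
Combining the parts gives 61 riders, 9 miles.

61 riders, 9 miles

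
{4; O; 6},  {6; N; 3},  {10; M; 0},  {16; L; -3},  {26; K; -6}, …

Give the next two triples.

{42; J; -9}, {68; I; -12}

First entry: each term is the sum of the two before it, so 4, 6, 10, 16, 26 → 42 → 68.
Letter: O, N, M, L, K → J → I (letters move back 1 place in the alphabet).
Third entry: −3 each step, so 6, 3, 0, -3, -6 → -9 → -12.
Putting the parts together: {42; J; -9} and then {68; I; -12}.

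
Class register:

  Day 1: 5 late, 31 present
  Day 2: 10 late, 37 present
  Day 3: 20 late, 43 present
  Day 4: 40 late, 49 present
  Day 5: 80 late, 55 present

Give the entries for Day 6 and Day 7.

160 late, 61 present; 320 late, 67 present

For the late, ×2 each step: 5, 10, 20, 40, 80 → 160 → 320.
Present: +6 each step; 31, 37, 43, 49, 55 → 61 → 67.
Putting the parts together: 160 late, 61 present and then 320 late, 67 present.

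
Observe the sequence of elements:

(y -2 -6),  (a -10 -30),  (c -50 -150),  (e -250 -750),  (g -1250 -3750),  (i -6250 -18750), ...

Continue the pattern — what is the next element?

(k -31250 -93750)

Letter goes y, a, c, e, g, i → k (letters move forward 2 places in the alphabet, wrapping Z→A).
Second value: -2, -10, -50, -250, -1250, -6250 → -31250 (×5 each step).
Third value — always 3 × the second value: -6, -30, -150, -750, -3750, -18750 → -93750.
Putting it together: (k -31250 -93750).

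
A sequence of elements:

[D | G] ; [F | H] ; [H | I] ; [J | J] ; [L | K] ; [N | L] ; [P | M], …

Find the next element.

[R | N]

First letter: letters move forward 2 places in the alphabet; D, F, H, J, L, N, P → R.
Second letter: G, H, I, J, K, L, M → N (letters move forward 1 place in the alphabet).
Combining the parts gives [R | N].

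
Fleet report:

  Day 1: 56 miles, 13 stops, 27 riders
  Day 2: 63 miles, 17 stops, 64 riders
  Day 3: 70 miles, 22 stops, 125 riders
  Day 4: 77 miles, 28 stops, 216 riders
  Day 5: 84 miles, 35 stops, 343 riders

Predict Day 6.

Miles: +7 each step, so 56, 63, 70, 77, 84 → 91.
Stops: differences are 4, 5, 6, … (increasing by 1 each time); 13, 17, 22, 28, 35 → 43.
Riders: perfect cubes: 3³, 4³, 5³, …, so 27, 64, 125, 216, 343 → 512.
Putting it together: 91 miles, 43 stops, 512 riders.

91 miles, 43 stops, 512 riders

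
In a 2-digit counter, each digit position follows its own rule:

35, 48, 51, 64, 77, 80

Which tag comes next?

93

First digit: +1 each step, mod 10, so 3, 4, 5, 6, 7, 8 → 9.
For the second digit, +3 each step, mod 10: 5, 8, 1, 4, 7, 0 → 3.
Combining the parts gives 93.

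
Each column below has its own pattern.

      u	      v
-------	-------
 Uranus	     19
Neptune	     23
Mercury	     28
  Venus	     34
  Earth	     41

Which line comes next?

Column u: runs through the planets Mercury→Neptune, so Uranus, Neptune, Mercury, Venus, Earth → Mars.
Column v: differences are 4, 5, 6, … (increasing by 1 each time), so 19, 23, 28, 34, 41 → 49.
Putting it together: Mars  49.

Mars  49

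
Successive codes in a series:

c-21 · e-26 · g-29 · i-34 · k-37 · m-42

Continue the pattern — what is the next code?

o-45

Letter: c, e, g, i, k, m → o (letters move forward 2 places in the alphabet).
Second component: alternating steps +5, +3, +5, +3, …; 21, 26, 29, 34, 37, 42 → 45.
So the next code is o-45.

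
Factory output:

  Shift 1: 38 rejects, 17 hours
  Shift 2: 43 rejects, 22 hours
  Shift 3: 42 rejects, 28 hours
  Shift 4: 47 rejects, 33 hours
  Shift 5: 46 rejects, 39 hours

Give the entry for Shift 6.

Rejects: alternating steps +5, −1, +5, −1, …, so 38, 43, 42, 47, 46 → 51.
For the hours, alternating steps +5, +6, +5, +6, …: 17, 22, 28, 33, 39 → 44.
Combining the parts gives 51 rejects, 44 hours.

51 rejects, 44 hours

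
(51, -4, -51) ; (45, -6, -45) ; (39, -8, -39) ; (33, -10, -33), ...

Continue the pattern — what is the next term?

(27, -12, -27)

First slot: 51, 45, 39, 33 → 27 (−6 each step).
Second slot goes -4, -6, -8, -10 → -12 (−2 each step).
Third slot: -51, -45, -39, -33 → -27 (always the negative of the first slot).
Putting it together: (27, -12, -27).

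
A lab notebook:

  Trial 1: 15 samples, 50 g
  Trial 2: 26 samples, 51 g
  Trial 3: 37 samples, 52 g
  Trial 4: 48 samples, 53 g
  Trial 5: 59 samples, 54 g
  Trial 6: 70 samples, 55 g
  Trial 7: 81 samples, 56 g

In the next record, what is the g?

G goes 50, 51, 52, 53, 54, 55, 56 → 57 (+1 each step).

57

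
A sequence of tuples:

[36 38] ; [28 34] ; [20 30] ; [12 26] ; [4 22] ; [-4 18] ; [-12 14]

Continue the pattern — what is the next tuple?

[-20 10]

First coordinate: 36, 28, 20, 12, 4, -4, -12 → -20 (−8 each step).
Second coordinate — −4 each step: 38, 34, 30, 26, 22, 18, 14 → 10.
So the next tuple is [-20 10].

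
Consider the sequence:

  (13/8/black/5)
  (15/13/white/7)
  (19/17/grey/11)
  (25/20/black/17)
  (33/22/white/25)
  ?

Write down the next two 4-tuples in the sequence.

For the first component, differences are 2, 4, 6, … (increasing by 2 each time): 13, 15, 19, 25, 33 → 43 → 55.
Second component: 8, 13, 17, 20, 22 → 23 → 23 (differences are 5, 4, 3, … (decreasing by 1 each time)).
Shade goes black, white, grey, black, white → grey → black (repeats black → white → grey).
Fourth component — always 8 less than the first component: 5, 7, 11, 17, 25 → 35 → 47.
So the next two 4-tuples are (43/23/grey/35) and (55/23/black/47).

(43/23/grey/35), (55/23/black/47)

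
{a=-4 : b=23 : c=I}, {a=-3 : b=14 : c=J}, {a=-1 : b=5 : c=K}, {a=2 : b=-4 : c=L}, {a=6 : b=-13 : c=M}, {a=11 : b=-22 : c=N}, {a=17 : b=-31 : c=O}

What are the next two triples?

A goes -4, -3, -1, 2, 6, 11, 17 → 24 → 32 (differences are 1, 2, 3, … (increasing by 1 each time)).
For the b, −9 each step: 23, 14, 5, -4, -13, -22, -31 → -40 → -49.
C: I, J, K, L, M, N, O → P → Q (letters move forward 1 place in the alphabet).
So the next two triples are {a=24 : b=-40 : c=P} and {a=32 : b=-49 : c=Q}.

{a=24 : b=-40 : c=P}, {a=32 : b=-49 : c=Q}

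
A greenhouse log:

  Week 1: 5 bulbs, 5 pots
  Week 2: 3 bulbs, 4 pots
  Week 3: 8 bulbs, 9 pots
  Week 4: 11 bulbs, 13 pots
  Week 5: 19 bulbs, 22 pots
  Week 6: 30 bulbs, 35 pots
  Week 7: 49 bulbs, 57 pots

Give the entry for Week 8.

Bulbs: each term is the sum of the two before it; 5, 3, 8, 11, 19, 30, 49 → 79.
Pots: 5, 4, 9, 13, 22, 35, 57 → 92 (each term is the sum of the two before it).
Combining the parts gives 79 bulbs, 92 pots.

79 bulbs, 92 pots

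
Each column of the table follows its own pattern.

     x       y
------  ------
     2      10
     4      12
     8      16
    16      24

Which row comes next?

Column x goes 2, 4, 8, 16 → 32 (×2 each step).
Column y: 10, 12, 16, 24 → 40 (always 8 more than the column x).
So the next row is 32  40.

32  40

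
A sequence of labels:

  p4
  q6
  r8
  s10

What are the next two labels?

Letter: p, q, r, s → t → u (letters move forward 1 place in the alphabet).
Second component: +2 each step, so 4, 6, 8, 10 → 12 → 14.
So the next two labels are t12 and u14.

t12 then u14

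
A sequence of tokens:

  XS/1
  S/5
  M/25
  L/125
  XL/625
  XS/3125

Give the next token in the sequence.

S/15625

Size: XS, S, M, L, XL, XS → S (repeats XS → S → M → L → XL).
Second component: 1, 5, 25, 125, 625, 3125 → 15625 (×5 each step).
Putting it together: S/15625.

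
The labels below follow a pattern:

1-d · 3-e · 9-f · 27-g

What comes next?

First component goes 1, 3, 9, 27 → 81 (×3 each step).
Letter: letters move forward 1 place in the alphabet, so d, e, f, g → h.
Putting it together: 81-h.

81-h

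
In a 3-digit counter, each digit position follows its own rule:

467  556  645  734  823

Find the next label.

912

First digit: +1 each step, mod 10, so 4, 5, 6, 7, 8 → 9.
Second digit — −1 each step, mod 10: 6, 5, 4, 3, 2 → 1.
Third digit goes 7, 6, 5, 4, 3 → 2 (−1 each step, mod 10).
Combining the parts gives 912.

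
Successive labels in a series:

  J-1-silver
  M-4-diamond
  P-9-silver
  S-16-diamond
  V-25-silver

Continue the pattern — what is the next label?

Y-36-diamond

Letter goes J, M, P, S, V → Y (letters move forward 3 places in the alphabet).
Second component: perfect squares: 1², 2², 3², …; 1, 4, 9, 16, 25 → 36.
For the rank, alternates silver ↔ diamond: silver, diamond, silver, diamond, silver → diamond.
So the next label is Y-36-diamond.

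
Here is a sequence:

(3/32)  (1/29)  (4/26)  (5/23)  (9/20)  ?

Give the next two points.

(14/17), (23/14)

First part — each term is the sum of the two before it: 3, 1, 4, 5, 9 → 14 → 23.
Second part: 32, 29, 26, 23, 20 → 17 → 14 (−3 each step).
Putting the parts together: (14/17) and then (23/14).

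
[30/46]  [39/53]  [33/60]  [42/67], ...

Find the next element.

First coordinate goes 30, 39, 33, 42 → 36 (alternating steps +9, −6, +9, −6, …).
Second coordinate: +7 each step, so 46, 53, 60, 67 → 74.
So the next element is [36/74].

[36/74]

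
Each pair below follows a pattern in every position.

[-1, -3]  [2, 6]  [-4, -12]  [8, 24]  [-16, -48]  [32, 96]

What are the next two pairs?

[-64, -192], [128, 384]

For the first component, ×(-2) each step: -1, 2, -4, 8, -16, 32 → -64 → 128.
For the second component, always 3 × the first component: -3, 6, -12, 24, -48, 96 → -192 → 384.
Putting the parts together: [-64, -192] and then [128, 384].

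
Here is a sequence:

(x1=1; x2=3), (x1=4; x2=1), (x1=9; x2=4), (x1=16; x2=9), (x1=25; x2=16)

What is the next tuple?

(x1=36; x2=25)

For the x1, perfect squares: 1², 2², 3², …: 1, 4, 9, 16, 25 → 36.
X2 — always the previous value of the x1: 3, 1, 4, 9, 16 → 25.
Combining the parts gives (x1=36; x2=25).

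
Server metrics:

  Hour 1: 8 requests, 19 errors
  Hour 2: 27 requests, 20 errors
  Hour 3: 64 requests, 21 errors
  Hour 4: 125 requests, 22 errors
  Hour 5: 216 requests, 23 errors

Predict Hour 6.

343 requests, 24 errors

Requests: 8, 27, 64, 125, 216 → 343 (perfect cubes: 2³, 3³, 4³, …).
Errors: 19, 20, 21, 22, 23 → 24 (+1 each step).
So the next record is 343 requests, 24 errors.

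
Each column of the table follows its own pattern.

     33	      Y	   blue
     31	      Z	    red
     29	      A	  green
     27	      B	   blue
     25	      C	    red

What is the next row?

First component: −2 each step; 33, 31, 29, 27, 25 → 23.
Letter: letters move forward 1 place in the alphabet, wrapping Z→A, so Y, Z, A, B, C → D.
Colour: repeats blue → red → green; blue, red, green, blue, red → green.
Putting it together: 23  D  green.

23  D  green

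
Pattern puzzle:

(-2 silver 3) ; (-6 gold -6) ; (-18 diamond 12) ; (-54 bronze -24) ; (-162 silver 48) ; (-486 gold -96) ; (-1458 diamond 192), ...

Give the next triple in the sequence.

(-4374 bronze -384)

First component: -2, -6, -18, -54, -162, -486, -1458 → -4374 (×3 each step).
For the rank, repeats silver → gold → diamond → bronze: silver, gold, diamond, bronze, silver, gold, diamond → bronze.
Third component — ×(-2) each step: 3, -6, 12, -24, 48, -96, 192 → -384.
So the next triple is (-4374 bronze -384).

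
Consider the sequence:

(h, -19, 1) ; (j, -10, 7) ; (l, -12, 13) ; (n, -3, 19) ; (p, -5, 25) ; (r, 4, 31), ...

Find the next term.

(t, 2, 37)

For the letter, letters move forward 2 places in the alphabet: h, j, l, n, p, r → t.
For the second part, alternating steps +9, −2, +9, −2, …: -19, -10, -12, -3, -5, 4 → 2.
Third part: +6 each step; 1, 7, 13, 19, 25, 31 → 37.
Combining the parts gives (t, 2, 37).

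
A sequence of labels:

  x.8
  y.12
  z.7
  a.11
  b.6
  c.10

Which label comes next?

d.5

Letter — letters move forward 1 place in the alphabet, wrapping Z→A: x, y, z, a, b, c → d.
Second component — alternating steps +4, −5, +4, −5, …: 8, 12, 7, 11, 6, 10 → 5.
Putting it together: d.5.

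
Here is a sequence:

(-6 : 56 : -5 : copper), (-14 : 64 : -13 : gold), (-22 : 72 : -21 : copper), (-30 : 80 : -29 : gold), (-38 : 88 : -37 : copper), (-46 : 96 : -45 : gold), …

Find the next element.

(-54 : 104 : -53 : copper)

First part: −8 each step; -6, -14, -22, -30, -38, -46 → -54.
Second part — +8 each step: 56, 64, 72, 80, 88, 96 → 104.
For the third part, always 1 more than the first part: -5, -13, -21, -29, -37, -45 → -53.
Metal: alternates copper ↔ gold, so copper, gold, copper, gold, copper, gold → copper.
Combining the parts gives (-54 : 104 : -53 : copper).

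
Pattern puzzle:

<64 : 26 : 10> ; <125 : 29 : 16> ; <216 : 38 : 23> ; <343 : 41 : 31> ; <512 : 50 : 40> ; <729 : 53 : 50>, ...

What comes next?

<1000 : 62 : 61>

First component — perfect cubes: 4³, 5³, 6³, …: 64, 125, 216, 343, 512, 729 → 1000.
Second component goes 26, 29, 38, 41, 50, 53 → 62 (alternating steps +3, +9, +3, +9, …).
Third component: differences are 6, 7, 8, … (increasing by 1 each time); 10, 16, 23, 31, 40, 50 → 61.
So the next term is <1000 : 62 : 61>.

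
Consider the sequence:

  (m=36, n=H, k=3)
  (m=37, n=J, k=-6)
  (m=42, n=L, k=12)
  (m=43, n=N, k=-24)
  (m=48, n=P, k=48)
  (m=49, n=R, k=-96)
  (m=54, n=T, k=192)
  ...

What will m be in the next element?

55

M — alternating steps +1, +5, +1, +5, …: 36, 37, 42, 43, 48, 49, 54 → 55.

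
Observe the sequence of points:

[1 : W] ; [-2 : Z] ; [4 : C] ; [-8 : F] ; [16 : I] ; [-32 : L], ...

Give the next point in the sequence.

[64 : O]

First component: 1, -2, 4, -8, 16, -32 → 64 (×(-2) each step).
Letter: W, Z, C, F, I, L → O (letters move forward 3 places in the alphabet, wrapping Z→A).
So the next point is [64 : O].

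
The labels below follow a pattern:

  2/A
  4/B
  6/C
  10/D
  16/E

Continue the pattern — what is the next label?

26/F

First component goes 2, 4, 6, 10, 16 → 26 (each term is the sum of the two before it).
Letter: A, B, C, D, E → F (letters move forward 1 place in the alphabet).
Combining the parts gives 26/F.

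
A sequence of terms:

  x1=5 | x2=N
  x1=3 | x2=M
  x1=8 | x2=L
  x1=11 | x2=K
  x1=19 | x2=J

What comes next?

For the x1, each term is the sum of the two before it: 5, 3, 8, 11, 19 → 30.
X2 — letters move back 1 place in the alphabet: N, M, L, K, J → I.
Combining the parts gives x1=30 | x2=I.

x1=30 | x2=I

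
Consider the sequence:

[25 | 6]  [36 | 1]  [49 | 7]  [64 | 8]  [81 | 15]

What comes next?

[100 | 23]

First entry: perfect squares: 5², 6², 7², …, so 25, 36, 49, 64, 81 → 100.
Second entry goes 6, 1, 7, 8, 15 → 23 (each term is the sum of the two before it).
Combining the parts gives [100 | 23].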